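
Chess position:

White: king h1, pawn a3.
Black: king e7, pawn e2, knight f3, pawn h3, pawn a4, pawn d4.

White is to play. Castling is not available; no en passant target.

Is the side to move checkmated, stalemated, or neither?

stalemate

White to move; white king on h1.
In check: no.
King squares — g1: attacked by Nf3; g2: attacked by Ph3; h2: attacked by Nf3.
Legal moves for White: none.
Not in check and no legal moves → stalemate.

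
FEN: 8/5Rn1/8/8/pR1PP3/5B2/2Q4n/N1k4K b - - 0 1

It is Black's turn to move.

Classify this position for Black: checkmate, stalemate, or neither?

checkmate

Black to move; black king on c1.
In check: yes, from the white queen on c2.
King squares — b1: attacked by Qc2; d1: attacked by Qc2; b2: attacked by Qc2; c2: attacked by Na1; d2: attacked by Qc2.
Legal moves for Black: none.
In check with no legal moves → checkmate.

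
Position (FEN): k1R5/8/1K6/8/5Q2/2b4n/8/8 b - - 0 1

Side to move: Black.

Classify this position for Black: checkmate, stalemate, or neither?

checkmate

Black to move; black king on a8.
In check: yes, from the white rook on c8.
King squares — a7: attacked by Kb6; b7: attacked by Kb6; b8: attacked by Qf4.
Legal moves for Black: none.
In check with no legal moves → checkmate.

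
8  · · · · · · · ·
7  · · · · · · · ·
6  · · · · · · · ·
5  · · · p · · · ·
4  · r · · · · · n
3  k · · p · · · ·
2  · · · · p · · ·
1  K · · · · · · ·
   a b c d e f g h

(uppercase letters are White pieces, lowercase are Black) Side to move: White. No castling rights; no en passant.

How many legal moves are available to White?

White to move; king on a1.
In check: no.
Legal moves: none.
Count: 0.

0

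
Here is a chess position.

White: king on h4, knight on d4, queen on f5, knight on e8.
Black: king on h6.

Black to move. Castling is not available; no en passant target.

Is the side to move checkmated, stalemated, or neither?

Black to move; black king on h6.
In check: no.
King squares — g5: attacked by Kh4; h5: attacked by Kh4; g6: attacked by Qf5; g7: attacked by Ne8; h7: attacked by Qf5.
Legal moves for Black: none.
Not in check and no legal moves → stalemate.

stalemate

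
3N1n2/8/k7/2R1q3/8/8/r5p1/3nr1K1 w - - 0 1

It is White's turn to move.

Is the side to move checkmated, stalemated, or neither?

checkmate

White to move; white king on g1.
In check: yes, from the black rook on e1.
King squares — f1: attacked by Re1; h1: attacked by Re1; f2: attacked by Nd1; g2: attacked by Ra2; h2: attacked by Qe5.
Legal moves for White: none.
In check with no legal moves → checkmate.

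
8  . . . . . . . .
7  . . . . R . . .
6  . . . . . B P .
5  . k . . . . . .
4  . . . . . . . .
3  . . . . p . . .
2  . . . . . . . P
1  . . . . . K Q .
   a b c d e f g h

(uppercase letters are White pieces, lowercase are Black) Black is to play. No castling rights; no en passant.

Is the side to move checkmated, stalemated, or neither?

neither

Black to move; black king on b5.
In check: no.
Legal moves for Black: Kc6, Kb6, Ka6, Kc5, Ka5, Kc4, Kb4, Ka4, e2+.
Black has 9 legal moves and is not in check → neither.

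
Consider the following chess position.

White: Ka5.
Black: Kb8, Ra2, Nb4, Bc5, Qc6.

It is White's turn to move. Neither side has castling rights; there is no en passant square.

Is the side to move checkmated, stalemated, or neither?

checkmate

White to move; white king on a5.
In check: yes, from the black rook on a2.
King squares — a4: attacked by Ra2; b4: attacked by Bc5; b5: attacked by Qc6; a6: attacked by Ra2; b6: attacked by Bc5.
Legal moves for White: none.
In check with no legal moves → checkmate.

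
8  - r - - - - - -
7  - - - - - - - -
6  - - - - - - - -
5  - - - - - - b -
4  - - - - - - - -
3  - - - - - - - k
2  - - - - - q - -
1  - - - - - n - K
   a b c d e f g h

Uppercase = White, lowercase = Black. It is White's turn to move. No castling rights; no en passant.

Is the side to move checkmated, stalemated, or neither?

stalemate

White to move; white king on h1.
In check: no.
King squares — g1: attacked by Qf2; g2: attacked by Qf2; h2: attacked by Nf1.
Legal moves for White: none.
Not in check and no legal moves → stalemate.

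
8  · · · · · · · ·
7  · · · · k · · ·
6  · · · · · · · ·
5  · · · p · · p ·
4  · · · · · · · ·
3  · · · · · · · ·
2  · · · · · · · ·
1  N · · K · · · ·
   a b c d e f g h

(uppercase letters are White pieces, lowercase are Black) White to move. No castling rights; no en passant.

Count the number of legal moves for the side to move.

7

White to move; king on d1.
In check: no.
Legal moves: Ke2, Kd2, Kc2, Ke1, Kc1, Nb3, Nc2.
Count: 7.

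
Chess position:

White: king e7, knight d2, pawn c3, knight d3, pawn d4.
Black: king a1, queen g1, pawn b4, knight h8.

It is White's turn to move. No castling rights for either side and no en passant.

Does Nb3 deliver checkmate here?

no

After Nb3: black king on a1; in check: yes, from the white knight on b3.
Black has 2 legal replies: Ka2, Kb1.
In check but a legal move exists → not checkmate.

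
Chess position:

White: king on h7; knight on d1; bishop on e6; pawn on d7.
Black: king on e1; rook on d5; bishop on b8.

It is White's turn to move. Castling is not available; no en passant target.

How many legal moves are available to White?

19

White to move; king on h7.
In check: no.
Legal moves: Kh8, Kg8, Kg7, Kh6, Kg6, Bg8, Bf7, Bf5, Bxd5, Bg4, Bh3, Ne3, Nc3, Nf2, Nb2, d8=Q, d8=R, d8=B, d8=N.
Count: 19.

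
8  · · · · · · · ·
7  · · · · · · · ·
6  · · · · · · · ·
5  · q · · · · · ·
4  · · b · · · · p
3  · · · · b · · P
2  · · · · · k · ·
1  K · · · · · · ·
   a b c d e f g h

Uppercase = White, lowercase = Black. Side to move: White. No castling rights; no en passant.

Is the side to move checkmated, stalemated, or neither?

stalemate

White to move; white king on a1.
In check: no.
King squares — b1: attacked by Qb5; a2: attacked by Bc4; b2: attacked by Qb5.
Legal moves for White: none.
Not in check and no legal moves → stalemate.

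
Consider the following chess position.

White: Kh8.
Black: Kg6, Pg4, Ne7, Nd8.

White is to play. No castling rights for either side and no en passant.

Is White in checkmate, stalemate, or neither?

White to move; white king on h8.
In check: no.
King squares — g7: attacked by Kg6; h7: attacked by Kg6; g8: attacked by Ne7.
Legal moves for White: none.
Not in check and no legal moves → stalemate.

stalemate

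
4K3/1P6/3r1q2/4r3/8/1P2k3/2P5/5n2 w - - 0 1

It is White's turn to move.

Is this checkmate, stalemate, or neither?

White to move; white king on e8.
In check: yes, from the black rook on e5.
King squares — d7: attacked by Rd6; e7: attacked by Re5; f7: attacked by Qf6; d8: attacked by Rd6; f8: attacked by Qf6.
Legal moves for White: none.
In check with no legal moves → checkmate.

checkmate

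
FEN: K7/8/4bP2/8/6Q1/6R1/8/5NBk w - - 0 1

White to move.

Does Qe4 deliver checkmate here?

yes

After Qe4: black king on h1; in check: yes, from the white queen on e4.
King squares — g1: attacked by Rg3; g2: attacked by Rg3; h2: attacked by Nf1.
Black has no legal moves → checkmate.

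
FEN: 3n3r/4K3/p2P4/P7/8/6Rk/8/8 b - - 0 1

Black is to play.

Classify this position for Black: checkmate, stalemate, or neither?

neither

Black to move; black king on h3.
In check: yes, from the white rook on g3.
Legal moves for Black: Kh4, Kxg3, Kh2.
Black is in check but has 3 legal moves → neither.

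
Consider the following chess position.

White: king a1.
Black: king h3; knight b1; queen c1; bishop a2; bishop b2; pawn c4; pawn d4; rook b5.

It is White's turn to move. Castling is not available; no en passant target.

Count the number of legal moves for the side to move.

1

White to move; king on a1.
In check: yes, from the black bishop on b2.
Legal moves: Kxa2.
Count: 1.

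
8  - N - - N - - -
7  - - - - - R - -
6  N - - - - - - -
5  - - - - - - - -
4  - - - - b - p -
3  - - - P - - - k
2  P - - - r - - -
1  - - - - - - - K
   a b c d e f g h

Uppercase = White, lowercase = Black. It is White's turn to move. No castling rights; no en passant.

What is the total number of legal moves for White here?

White to move; king on h1.
In check: yes, from the black bishop on e4.
Legal moves: Kg1, Rf3+, dxe4.
Count: 3.

3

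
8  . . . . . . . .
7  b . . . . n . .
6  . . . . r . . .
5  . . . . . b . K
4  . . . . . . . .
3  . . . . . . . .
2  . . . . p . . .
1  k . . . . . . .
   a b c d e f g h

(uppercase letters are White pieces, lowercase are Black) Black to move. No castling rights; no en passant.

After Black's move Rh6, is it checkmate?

After Rh6: white king on h5; in check: yes, from the black rook on h6.
King squares — g4: attacked by Bf5; h4: attacked by Rh6; g5: attacked by Nf7; g6: attacked by Bf5; h6: attacked by Nf7.
White has no legal moves → checkmate.

yes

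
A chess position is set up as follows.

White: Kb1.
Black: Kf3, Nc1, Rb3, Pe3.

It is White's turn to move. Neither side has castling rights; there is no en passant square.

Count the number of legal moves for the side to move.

White to move; king on b1.
In check: yes, from the black rook on b3.
Legal moves: Kc2, Kxc1, Ka1.
Count: 3.

3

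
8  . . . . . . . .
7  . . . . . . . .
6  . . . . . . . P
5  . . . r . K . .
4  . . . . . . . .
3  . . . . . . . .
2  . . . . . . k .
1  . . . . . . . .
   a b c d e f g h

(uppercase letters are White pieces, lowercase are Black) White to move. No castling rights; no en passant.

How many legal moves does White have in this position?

6

White to move; king on f5.
In check: yes, from the black rook on d5.
Legal moves: Kg6, Kf6, Ke6, Kg4, Kf4, Ke4.
Count: 6.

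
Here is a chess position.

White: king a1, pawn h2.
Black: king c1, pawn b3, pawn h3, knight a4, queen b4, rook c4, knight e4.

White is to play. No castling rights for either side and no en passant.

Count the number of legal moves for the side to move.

0

White to move; king on a1.
In check: no.
Legal moves: none.
Count: 0.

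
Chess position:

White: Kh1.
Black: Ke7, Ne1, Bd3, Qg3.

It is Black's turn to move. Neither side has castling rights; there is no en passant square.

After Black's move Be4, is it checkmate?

yes

After Be4: white king on h1; in check: yes, from the black bishop on e4.
King squares — g1: attacked by Qg3; g2: attacked by Ne1; h2: attacked by Qg3.
White has no legal moves → checkmate.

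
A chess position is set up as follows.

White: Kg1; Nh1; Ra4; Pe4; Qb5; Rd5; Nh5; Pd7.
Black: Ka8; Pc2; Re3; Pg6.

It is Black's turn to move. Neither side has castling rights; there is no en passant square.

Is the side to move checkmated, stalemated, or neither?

Black to move; black king on a8.
In check: yes, from the white rook on a4.
King squares — a7: attacked by Ra4; b7: attacked by Qb5; b8: attacked by Qb5.
Legal moves for Black: none.
In check with no legal moves → checkmate.

checkmate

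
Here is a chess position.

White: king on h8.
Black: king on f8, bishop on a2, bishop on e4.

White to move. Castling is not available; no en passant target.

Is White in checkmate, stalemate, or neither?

White to move; white king on h8.
In check: no.
King squares — g7: attacked by Kf8; h7: attacked by Be4; g8: attacked by Ba2.
Legal moves for White: none.
Not in check and no legal moves → stalemate.

stalemate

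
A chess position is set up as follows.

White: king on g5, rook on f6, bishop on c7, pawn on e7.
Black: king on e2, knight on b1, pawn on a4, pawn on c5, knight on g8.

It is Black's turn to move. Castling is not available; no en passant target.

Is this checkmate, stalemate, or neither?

neither

Black to move; black king on e2.
In check: no.
Legal moves for Black: Nxe7, Nh6, Nxf6, Ke3, Kd3, Kd2, Ke1, Kd1, Nc3, Na3, Nd2, c4, a3.
Black has 13 legal moves and is not in check → neither.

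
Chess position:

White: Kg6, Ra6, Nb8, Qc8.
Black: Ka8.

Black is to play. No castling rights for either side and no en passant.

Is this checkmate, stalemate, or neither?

Black to move; black king on a8.
In check: yes, from the white rook on a6.
King squares — a7: attacked by Ra6; b7: attacked by Qc8; b8: attacked by Qc8.
Legal moves for Black: none.
In check with no legal moves → checkmate.

checkmate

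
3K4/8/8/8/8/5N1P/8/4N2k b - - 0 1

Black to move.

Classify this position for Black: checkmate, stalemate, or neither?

Black to move; black king on h1.
In check: no.
King squares — g1: attacked by Nf3; g2: attacked by Ne1; h2: attacked by Nf3.
Legal moves for Black: none.
Not in check and no legal moves → stalemate.

stalemate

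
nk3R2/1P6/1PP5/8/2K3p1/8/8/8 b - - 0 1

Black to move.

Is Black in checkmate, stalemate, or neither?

checkmate

Black to move; black king on b8.
In check: yes, from the white rook on f8.
King squares — a7: attacked by Pb6; b7: attacked by Pc6; c7: attacked by Pb6; a8: own knight; c8: attacked by Pb7.
Legal moves for Black: none.
In check with no legal moves → checkmate.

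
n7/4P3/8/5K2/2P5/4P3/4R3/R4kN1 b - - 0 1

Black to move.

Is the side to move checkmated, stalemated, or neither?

Black to move; black king on f1.
In check: yes, from the white rook on a1.
King squares — e1: attacked by Ra1; g1: attacked by Ra1; e2: attacked by Ng1; f2: attacked by Re2; g2: attacked by Re2.
Legal moves for Black: none.
In check with no legal moves → checkmate.

checkmate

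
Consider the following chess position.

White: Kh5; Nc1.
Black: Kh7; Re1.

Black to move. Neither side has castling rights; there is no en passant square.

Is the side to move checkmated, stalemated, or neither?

Black to move; black king on h7.
In check: no.
Legal moves for Black: Kh8, Kg8, Kg7, Re8, Re7, Re6, Re5+, Re4, Re3, Re2, Rh1+, Rg1, Rf1, Rd1, Rxc1.
Black has 15 legal moves and is not in check → neither.

neither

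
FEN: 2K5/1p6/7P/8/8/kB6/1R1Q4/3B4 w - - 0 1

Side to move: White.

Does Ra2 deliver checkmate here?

After Ra2: black king on a3; in check: yes, from the white rook on a2.
King squares — a2: attacked by Qd2; b2: attacked by Ra2; b3: attacked by Bd1; a4: attacked by Ra2; b4: attacked by Qd2.
Black has no legal moves → checkmate.

yes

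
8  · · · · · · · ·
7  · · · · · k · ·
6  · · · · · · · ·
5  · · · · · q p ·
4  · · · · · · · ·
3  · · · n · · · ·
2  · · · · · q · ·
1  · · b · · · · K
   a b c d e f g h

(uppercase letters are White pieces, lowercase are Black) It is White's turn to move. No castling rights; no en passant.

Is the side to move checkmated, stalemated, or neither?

stalemate

White to move; white king on h1.
In check: no.
King squares — g1: attacked by Qf2; g2: attacked by Qf2; h2: attacked by Qf2.
Legal moves for White: none.
Not in check and no legal moves → stalemate.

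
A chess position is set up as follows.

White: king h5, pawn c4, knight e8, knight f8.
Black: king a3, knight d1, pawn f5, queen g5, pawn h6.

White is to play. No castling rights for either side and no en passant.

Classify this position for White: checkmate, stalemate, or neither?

checkmate

White to move; white king on h5.
In check: yes, from the black queen on g5.
King squares — g4: attacked by Pf5; h4: attacked by Qg5; g5: attacked by Ph6; g6: attacked by Qg5; h6: attacked by Qg5.
Legal moves for White: none.
In check with no legal moves → checkmate.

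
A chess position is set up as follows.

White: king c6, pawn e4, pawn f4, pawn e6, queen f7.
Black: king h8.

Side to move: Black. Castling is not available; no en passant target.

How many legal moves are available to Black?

Black to move; king on h8.
In check: no.
Legal moves: none.
Count: 0.

0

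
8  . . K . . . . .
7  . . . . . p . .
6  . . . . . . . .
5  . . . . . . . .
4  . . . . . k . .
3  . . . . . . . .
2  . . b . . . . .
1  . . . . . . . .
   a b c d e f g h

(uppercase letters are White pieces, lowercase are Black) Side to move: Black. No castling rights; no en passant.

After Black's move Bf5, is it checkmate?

After Bf5: white king on c8; in check: yes, from the black bishop on f5.
White has 4 legal replies: Kd8, Kb8, Kc7, Kb7.
In check but a legal move exists → not checkmate.

no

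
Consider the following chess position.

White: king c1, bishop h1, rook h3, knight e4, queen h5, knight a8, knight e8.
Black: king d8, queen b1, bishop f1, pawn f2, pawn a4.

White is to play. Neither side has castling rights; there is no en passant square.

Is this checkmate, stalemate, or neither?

neither

White to move; white king on c1.
In check: yes, from the black queen on b1.
King squares — b1: available; d1: attacked by Qb1; b2: attacked by Qb1; c2: attacked by Qb1; d2: available.
Legal moves for White: Kd2, Kxb1.
White is in check but has 2 legal moves → neither.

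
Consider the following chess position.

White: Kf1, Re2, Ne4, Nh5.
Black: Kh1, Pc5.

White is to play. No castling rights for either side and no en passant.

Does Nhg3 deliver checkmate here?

yes

After Nhg3: black king on h1; in check: yes, from the white knight on g3.
King squares — g1: attacked by Kf1; g2: attacked by Kf1; h2: attacked by Re2.
Black has no legal moves → checkmate.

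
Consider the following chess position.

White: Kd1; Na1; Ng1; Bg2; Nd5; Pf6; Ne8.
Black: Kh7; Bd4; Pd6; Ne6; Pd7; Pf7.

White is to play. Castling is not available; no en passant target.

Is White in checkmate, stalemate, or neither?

neither

White to move; white king on d1.
In check: no.
Legal moves for White include: Ng7, Nec7, Nxd6, Ne7, Ndc7, Nb6, Nf4, Nb4, Ne3, Nc3, Be4+, Bh3, Bf3, Bh1, Bf1, Nh3, Nf3, Ne2, ... (list truncated; more exist).
White has legal moves and is not in check → neither.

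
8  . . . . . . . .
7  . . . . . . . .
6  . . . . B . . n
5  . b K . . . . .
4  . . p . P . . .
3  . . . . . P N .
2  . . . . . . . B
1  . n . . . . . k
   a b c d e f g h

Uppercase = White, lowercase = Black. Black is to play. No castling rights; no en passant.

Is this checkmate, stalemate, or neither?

Black to move; black king on h1.
In check: yes, from the white knight on g3.
King squares — g1: attacked by Bh2; g2: available; h2: available.
Legal moves for Black: Kxh2, Kg2.
Black is in check but has 2 legal moves → neither.

neither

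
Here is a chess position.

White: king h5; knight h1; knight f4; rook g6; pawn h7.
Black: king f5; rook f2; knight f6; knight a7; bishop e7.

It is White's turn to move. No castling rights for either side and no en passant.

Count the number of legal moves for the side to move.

White to move; king on h5.
In check: yes, from the black knight on f6.
Legal moves: Kh6, Kh4, Rxf6+.
Count: 3.

3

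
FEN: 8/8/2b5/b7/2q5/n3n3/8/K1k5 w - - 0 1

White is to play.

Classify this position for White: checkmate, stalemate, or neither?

stalemate

White to move; white king on a1.
In check: no.
King squares — b1: attacked by Kc1; a2: attacked by Qc4; b2: attacked by Kc1.
Legal moves for White: none.
Not in check and no legal moves → stalemate.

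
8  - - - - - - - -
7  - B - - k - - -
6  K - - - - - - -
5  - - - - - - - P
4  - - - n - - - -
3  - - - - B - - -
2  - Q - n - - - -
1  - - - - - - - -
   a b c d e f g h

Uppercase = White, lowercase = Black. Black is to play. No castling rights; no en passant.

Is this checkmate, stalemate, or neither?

Black to move; black king on e7.
In check: no.
Legal moves for Black include: Kf8, Ke8, Kd8, Kf7, Kd7, Kf6, Ke6, Kd6, Ne6, Nc6, Nf5, Nb5, N4f3, N4b3, Ne2, Nc2, Ne4, Nc4, ... (list truncated; more exist).
Black has legal moves and is not in check → neither.

neither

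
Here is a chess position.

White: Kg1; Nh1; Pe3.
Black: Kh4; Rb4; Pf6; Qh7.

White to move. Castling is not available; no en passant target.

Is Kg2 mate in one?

After Kg2: black king on h4; in check: no.
Black is not in check, so this cannot be checkmate.

no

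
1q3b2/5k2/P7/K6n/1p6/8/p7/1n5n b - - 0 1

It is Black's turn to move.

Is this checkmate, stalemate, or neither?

neither

Black to move; black king on f7.
In check: no.
Legal moves for Black include: Bg7, Be7, Bh6, Bd6, Bc5, Qe8, Qd8+, Qc8, Qa8, Qc7+, Qb7, Qa7, Qd6, Qb6+, Qe5+, Qb5+, Qf4, Qg3, ... (list truncated; more exist).
Black has legal moves and is not in check → neither.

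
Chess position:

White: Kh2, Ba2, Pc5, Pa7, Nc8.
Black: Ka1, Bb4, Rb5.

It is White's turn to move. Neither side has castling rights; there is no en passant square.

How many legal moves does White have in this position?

20

White to move; king on h2.
In check: no.
Legal moves: Ne7, Nd6, Nb6, Kh3, Kg3, Kg2, Kh1, Kg1, Bg8, Bf7, Be6, Bd5, Bc4, Bb3, Bb1, a8=Q, a8=R, a8=B, a8=N, c6.
Count: 20.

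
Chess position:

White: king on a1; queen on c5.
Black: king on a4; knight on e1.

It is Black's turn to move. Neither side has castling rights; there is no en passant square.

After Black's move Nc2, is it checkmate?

After Nc2: white king on a1; in check: yes, from the black knight on c2.
White has 4 legal replies: Kb2, Ka2, Kb1, Qxc2+.
In check but a legal move exists → not checkmate.

no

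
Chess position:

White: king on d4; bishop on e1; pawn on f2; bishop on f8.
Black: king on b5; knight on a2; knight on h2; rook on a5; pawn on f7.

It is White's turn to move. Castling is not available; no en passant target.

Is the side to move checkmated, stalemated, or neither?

neither

White to move; white king on d4.
In check: no.
Legal moves for White: Bg7, Be7, Bh6, Bd6, Bc5, Bfb4, Ba3, Ke5, Kd5, Ke4, Ke3, Kd3, Bxa5, Beb4, Bc3, Bd2, f3, f4.
White has 18 legal moves and is not in check → neither.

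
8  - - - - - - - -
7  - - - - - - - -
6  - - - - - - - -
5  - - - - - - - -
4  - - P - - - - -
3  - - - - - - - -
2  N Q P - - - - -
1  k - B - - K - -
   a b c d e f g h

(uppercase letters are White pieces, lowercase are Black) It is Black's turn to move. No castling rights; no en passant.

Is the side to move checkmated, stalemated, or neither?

checkmate

Black to move; black king on a1.
In check: yes, from the white queen on b2.
King squares — b1: attacked by Qb2; a2: attacked by Qb2; b2: attacked by Bc1.
Legal moves for Black: none.
In check with no legal moves → checkmate.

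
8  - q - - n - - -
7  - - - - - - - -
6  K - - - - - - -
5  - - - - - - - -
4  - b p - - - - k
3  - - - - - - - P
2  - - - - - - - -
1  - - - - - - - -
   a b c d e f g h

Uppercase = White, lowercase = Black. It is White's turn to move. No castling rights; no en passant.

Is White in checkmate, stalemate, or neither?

stalemate

White to move; white king on a6.
In check: no.
King squares — a5: attacked by Bb4; b5: attacked by Qb8; b6: attacked by Qb8; a7: attacked by Qb8; b7: attacked by Qb8.
Legal moves for White: none.
Not in check and no legal moves → stalemate.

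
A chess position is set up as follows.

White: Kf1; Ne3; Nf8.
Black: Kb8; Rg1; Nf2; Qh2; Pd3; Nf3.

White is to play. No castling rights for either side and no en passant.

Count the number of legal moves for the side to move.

0

White to move; king on f1.
In check: yes, from the black rook on g1.
Legal moves: none.
Count: 0.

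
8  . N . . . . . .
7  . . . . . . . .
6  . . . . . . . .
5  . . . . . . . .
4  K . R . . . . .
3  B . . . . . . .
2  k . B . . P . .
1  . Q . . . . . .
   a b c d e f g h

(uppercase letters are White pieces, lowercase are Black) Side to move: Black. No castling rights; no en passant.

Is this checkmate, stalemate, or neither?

checkmate

Black to move; black king on a2.
In check: yes, from the white queen on b1.
King squares — a1: attacked by Qb1; b1: attacked by Bc2; b2: attacked by Qb1; a3: attacked by Ka4; b3: attacked by Qb1.
Legal moves for Black: none.
In check with no legal moves → checkmate.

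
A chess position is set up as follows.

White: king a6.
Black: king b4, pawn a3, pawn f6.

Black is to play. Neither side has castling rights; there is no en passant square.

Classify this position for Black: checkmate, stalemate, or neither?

neither

Black to move; black king on b4.
In check: no.
Legal moves for Black: Kc5, Kc4, Ka4, Kc3, Kb3, f5, a2.
Black has 7 legal moves and is not in check → neither.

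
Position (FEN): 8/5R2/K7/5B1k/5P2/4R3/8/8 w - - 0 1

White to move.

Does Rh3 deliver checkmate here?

yes

After Rh3: black king on h5; in check: yes, from the white rook on h3.
King squares — g4: attacked by Bf5; h4: attacked by Rh3; g5: attacked by Pf4; g6: attacked by Bf5; h6: attacked by Rh3.
Black has no legal moves → checkmate.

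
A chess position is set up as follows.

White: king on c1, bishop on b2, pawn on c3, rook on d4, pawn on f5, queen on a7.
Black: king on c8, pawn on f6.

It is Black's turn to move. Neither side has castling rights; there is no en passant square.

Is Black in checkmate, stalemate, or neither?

stalemate

Black to move; black king on c8.
In check: no.
King squares — b7: attacked by Qa7; c7: attacked by Qa7; d7: attacked by Rd4; b8: attacked by Qa7; d8: attacked by Rd4.
Legal moves for Black: none.
Not in check and no legal moves → stalemate.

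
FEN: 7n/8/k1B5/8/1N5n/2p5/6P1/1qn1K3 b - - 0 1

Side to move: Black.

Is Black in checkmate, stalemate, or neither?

Black to move; black king on a6.
In check: yes, from the white knight on b4.
King squares — a5: available; b5: attacked by Bc6; b6: available; a7: available; b7: attacked by Bc6.
Legal moves for Black: Ka7, Kb6, Ka5, Qxb4.
Black is in check but has 4 legal moves → neither.

neither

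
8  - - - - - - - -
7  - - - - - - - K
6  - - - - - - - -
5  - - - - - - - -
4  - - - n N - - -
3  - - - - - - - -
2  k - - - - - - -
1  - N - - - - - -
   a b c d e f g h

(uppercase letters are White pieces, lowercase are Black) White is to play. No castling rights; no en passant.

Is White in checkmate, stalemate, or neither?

White to move; white king on h7.
In check: no.
Legal moves for White: Kh8, Kg8, Kg7, Kh6, Kg6, Nf6, Nd6, Ng5, Nc5, Ng3, Nec3+, Nf2, Ned2, Nbc3+, Na3, Nbd2.
White has 16 legal moves and is not in check → neither.

neither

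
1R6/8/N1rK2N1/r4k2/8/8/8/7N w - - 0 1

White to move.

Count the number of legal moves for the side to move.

White to move; king on d6.
In check: yes, from the black rook on c6.
Legal moves: Ke7, Kd7, Kxc6.
Count: 3.

3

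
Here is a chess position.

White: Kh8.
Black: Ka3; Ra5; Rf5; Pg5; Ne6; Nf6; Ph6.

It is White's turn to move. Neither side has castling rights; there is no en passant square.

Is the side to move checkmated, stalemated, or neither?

stalemate

White to move; white king on h8.
In check: no.
King squares — g7: attacked by Ne6; h7: attacked by Nf6; g8: attacked by Nf6.
Legal moves for White: none.
Not in check and no legal moves → stalemate.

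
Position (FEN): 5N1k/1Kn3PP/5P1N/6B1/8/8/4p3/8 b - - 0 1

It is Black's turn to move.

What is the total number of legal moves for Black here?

0

Black to move; king on h8.
In check: yes, from the white pawn on g7.
Legal moves: none.
Count: 0.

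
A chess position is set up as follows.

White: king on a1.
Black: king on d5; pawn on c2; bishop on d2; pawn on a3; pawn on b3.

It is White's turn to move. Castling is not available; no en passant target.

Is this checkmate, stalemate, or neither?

White to move; white king on a1.
In check: no.
King squares — b1: attacked by Pc2; a2: attacked by Pb3; b2: attacked by Pa3.
Legal moves for White: none.
Not in check and no legal moves → stalemate.

stalemate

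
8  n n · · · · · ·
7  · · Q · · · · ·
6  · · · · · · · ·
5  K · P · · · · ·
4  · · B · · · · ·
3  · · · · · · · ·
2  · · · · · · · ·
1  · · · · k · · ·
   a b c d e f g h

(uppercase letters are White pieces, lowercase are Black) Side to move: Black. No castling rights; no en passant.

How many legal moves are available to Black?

Black to move; king on e1.
In check: no.
Legal moves: Nd7, Nc6+, Na6, Nxc7, Nb6, Kf2, Kd2, Kd1.
Count: 8.

8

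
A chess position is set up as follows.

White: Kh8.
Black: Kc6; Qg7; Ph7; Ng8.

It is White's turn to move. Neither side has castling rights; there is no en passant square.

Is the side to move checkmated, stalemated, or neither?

White to move; white king on h8.
In check: yes, from the black queen on g7.
Legal moves for White: Kxg7.
White is in check but has 1 legal move → neither.

neither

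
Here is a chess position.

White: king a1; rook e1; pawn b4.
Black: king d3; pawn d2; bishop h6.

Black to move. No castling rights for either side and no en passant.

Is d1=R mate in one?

no

After d1=R: white king on a1; in check: yes, from the black rook on d1.
White has 3 legal replies: Kb2, Ka2, Rxd1+.
In check but a legal move exists → not checkmate.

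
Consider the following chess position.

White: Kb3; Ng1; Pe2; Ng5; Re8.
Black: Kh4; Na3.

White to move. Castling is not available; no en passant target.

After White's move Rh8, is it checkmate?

no

After Rh8: black king on h4; in check: yes, from the white rook on h8.
Black has 3 legal replies: Kxg5, Kg4, Kg3.
In check but a legal move exists → not checkmate.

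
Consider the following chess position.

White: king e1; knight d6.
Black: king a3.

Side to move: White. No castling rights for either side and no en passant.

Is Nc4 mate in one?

no

After Nc4: black king on a3; in check: yes, from the white knight on c4.
Black has 4 legal replies: Kb4, Ka4, Kb3, Ka2.
In check but a legal move exists → not checkmate.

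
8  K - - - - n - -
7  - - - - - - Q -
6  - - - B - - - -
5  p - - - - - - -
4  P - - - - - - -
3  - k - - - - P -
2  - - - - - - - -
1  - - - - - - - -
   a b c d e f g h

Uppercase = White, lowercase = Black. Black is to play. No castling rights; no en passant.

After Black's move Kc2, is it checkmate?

no

After Kc2: white king on a8; in check: no.
White is not in check, so this cannot be checkmate.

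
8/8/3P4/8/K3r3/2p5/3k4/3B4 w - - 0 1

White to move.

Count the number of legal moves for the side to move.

White to move; king on a4.
In check: yes, from the black rook on e4.
Legal moves: Kb5, Ka5, Kb3, Ka3.
Count: 4.

4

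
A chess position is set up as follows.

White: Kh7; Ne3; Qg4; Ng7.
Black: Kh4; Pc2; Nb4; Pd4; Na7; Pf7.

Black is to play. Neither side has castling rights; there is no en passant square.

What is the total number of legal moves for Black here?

0

Black to move; king on h4.
In check: yes, from the white queen on g4.
Legal moves: none.
Count: 0.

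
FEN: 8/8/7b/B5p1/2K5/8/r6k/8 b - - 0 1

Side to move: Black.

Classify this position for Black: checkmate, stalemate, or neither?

Black to move; black king on h2.
In check: no.
Legal moves for Black: Bf8, Bg7, Kh3, Kg3, Kg2, Kh1, Kg1, Rxa5, Ra4+, Ra3, Rg2, Rf2, Re2, Rd2, Rc2+, Rb2, Ra1, g4.
Black has 18 legal moves and is not in check → neither.

neither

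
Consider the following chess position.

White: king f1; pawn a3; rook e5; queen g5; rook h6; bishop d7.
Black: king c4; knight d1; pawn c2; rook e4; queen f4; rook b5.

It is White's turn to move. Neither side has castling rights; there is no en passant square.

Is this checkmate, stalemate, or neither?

White to move; white king on f1.
In check: yes, from the black queen on f4.
Legal moves for White: Kg2, Kg1, Qxf4.
White is in check but has 3 legal moves → neither.

neither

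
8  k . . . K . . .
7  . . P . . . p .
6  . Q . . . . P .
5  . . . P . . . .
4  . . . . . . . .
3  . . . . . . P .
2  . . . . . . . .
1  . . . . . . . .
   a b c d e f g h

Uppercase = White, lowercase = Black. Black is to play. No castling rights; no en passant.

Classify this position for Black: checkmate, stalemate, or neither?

stalemate

Black to move; black king on a8.
In check: no.
King squares — a7: attacked by Qb6; b7: attacked by Qb6; b8: attacked by Qb6.
Legal moves for Black: none.
Not in check and no legal moves → stalemate.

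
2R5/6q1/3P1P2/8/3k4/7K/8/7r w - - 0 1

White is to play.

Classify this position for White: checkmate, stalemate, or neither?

White to move; white king on h3.
In check: yes, from the black rook on h1.
King squares — g2: attacked by Qg7; h2: attacked by Rh1; g3: attacked by Qg7; g4: attacked by Qg7; h4: attacked by Rh1.
Legal moves for White: none.
In check with no legal moves → checkmate.

checkmate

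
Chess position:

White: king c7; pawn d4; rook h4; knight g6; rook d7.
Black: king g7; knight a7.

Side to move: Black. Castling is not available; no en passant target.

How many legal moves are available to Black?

Black to move; king on g7.
In check: yes, from the white rook on d7.
Legal moves: Kg8, Kxg6, Kf6.
Count: 3.

3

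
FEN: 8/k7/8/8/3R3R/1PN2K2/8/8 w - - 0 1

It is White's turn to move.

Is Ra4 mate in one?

After Ra4: black king on a7; in check: yes, from the white rook on a4.
Black has 3 legal replies: Kb8, Kb7, Kb6.
In check but a legal move exists → not checkmate.

no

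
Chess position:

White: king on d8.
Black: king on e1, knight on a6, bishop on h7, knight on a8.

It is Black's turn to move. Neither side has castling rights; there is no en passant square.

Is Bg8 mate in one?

no

After Bg8: white king on d8; in check: no.
White is not in check, so this cannot be checkmate.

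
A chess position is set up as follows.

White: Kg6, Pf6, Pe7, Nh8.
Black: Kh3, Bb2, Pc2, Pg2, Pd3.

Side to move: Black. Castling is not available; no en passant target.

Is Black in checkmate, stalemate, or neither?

neither

Black to move; black king on h3.
In check: no.
Legal moves for Black include: Kh4, Kg4, Kg3, Kh2, Bxf6, Be5, Bd4, Bc3, Ba3, Bc1, Ba1, d2, g1=Q+, g1=R+, g1=B, g1=N, c1=Q, c1=R, ... (list truncated; more exist).
Black has legal moves and is not in check → neither.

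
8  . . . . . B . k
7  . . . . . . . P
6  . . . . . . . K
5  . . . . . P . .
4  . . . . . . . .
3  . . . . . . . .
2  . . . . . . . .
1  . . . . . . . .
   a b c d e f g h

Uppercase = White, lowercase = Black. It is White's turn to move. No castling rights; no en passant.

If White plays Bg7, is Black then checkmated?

yes

After Bg7: black king on h8; in check: yes, from the white bishop on g7.
King squares — g7: attacked by Kh6; h7: attacked by Kh6; g8: attacked by Ph7.
Black has no legal moves → checkmate.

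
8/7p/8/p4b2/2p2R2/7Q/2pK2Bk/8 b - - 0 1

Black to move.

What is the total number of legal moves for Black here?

Black to move; king on h2.
In check: yes, from the white queen on h3.
Legal moves: Kg1, Bxh3.
Count: 2.

2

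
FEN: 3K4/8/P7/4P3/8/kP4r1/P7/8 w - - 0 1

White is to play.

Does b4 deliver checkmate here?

After b4: black king on a3; in check: no.
Black is not in check, so this cannot be checkmate.

no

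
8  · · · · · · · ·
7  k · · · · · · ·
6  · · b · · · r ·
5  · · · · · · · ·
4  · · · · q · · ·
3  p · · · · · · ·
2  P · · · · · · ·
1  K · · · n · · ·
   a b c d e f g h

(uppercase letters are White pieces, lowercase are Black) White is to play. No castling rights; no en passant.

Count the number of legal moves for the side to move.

0

White to move; king on a1.
In check: no.
Legal moves: none.
Count: 0.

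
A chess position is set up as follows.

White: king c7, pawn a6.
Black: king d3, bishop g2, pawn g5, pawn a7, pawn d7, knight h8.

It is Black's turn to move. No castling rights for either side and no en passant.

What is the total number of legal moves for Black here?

Black to move; king on d3.
In check: no.
Legal moves: Nf7, Ng6, Ke4, Kd4, Kc4, Ke3, Kc3, Ke2, Kd2, Kc2, Ba8, Bb7, Bc6, Bd5, Be4, Bh3, Bf3, Bh1, Bf1, d6, g4, d5.
Count: 22.

22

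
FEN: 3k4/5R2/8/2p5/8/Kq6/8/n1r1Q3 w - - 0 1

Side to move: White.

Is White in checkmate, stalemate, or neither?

checkmate

White to move; white king on a3.
In check: yes, from the black queen on b3.
King squares — a2: attacked by Qb3; b2: attacked by Qb3; b3: attacked by Na1; a4: attacked by Qb3; b4: attacked by Qb3.
Legal moves for White: none.
In check with no legal moves → checkmate.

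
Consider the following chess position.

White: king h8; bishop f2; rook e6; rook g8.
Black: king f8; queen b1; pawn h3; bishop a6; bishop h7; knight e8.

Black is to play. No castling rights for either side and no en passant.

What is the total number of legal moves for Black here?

2

Black to move; king on f8.
In check: yes, from the white rook on g8.
Legal moves: Kf7, Bxg8.
Count: 2.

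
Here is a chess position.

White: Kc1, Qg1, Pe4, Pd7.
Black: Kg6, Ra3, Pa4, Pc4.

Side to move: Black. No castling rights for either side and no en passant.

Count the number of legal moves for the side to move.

Black to move; king on g6.
In check: yes, from the white queen on g1.
Legal moves: Kh7, Kf7, Kh6, Kf6, Kh5, Rg3.
Count: 6.

6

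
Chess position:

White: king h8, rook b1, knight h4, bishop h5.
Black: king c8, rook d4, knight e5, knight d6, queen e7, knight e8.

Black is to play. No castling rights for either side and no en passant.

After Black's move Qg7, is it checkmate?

After Qg7: white king on h8; in check: yes, from the black queen on g7.
King squares — g7: attacked by Ne8; h7: attacked by Qg7; g8: attacked by Qg7.
White has no legal moves → checkmate.

yes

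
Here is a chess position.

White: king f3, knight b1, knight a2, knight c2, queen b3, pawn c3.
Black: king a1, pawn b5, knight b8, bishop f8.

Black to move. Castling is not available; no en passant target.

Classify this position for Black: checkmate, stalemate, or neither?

checkmate

Black to move; black king on a1.
In check: yes, from the white knight on c2.
King squares — b1: attacked by Qb3; a2: attacked by Qb3; b2: attacked by Qb3.
Legal moves for Black: none.
In check with no legal moves → checkmate.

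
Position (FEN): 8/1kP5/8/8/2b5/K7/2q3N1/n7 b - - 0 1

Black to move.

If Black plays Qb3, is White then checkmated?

yes

After Qb3: white king on a3; in check: yes, from the black queen on b3.
King squares — a2: attacked by Qb3; b2: attacked by Qb3; b3: attacked by Na1; a4: attacked by Qb3; b4: attacked by Qb3.
White has no legal moves → checkmate.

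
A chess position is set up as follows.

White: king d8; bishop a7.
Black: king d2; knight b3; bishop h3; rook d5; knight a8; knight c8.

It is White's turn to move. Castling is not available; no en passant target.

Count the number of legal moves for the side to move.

1

White to move; king on d8.
In check: yes, from the black rook on d5.
Legal moves: Ke8.
Count: 1.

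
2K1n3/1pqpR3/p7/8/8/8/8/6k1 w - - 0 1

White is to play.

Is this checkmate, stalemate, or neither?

checkmate

White to move; white king on c8.
In check: yes, from the black queen on c7.
King squares — b7: attacked by Qc7; c7: attacked by Ne8; d7: attacked by Qc7; b8: attacked by Qc7; d8: attacked by Qc7.
Legal moves for White: none.
In check with no legal moves → checkmate.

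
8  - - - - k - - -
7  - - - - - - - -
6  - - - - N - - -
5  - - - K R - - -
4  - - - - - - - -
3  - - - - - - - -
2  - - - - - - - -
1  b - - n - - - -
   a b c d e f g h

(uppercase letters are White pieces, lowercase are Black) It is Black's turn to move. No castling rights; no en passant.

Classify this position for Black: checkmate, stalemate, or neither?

Black to move; black king on e8.
In check: no.
Legal moves for Black: Kf7, Ke7, Kd7, Ne3+, Nc3+, Nf2, Nb2, Bxe5, Bd4, Bc3, Bb2.
Black has 11 legal moves and is not in check → neither.

neither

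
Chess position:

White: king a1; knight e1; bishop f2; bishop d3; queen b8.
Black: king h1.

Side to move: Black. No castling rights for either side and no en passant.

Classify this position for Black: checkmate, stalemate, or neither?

stalemate

Black to move; black king on h1.
In check: no.
King squares — g1: attacked by Bf2; g2: attacked by Ne1; h2: attacked by Qb8.
Legal moves for Black: none.
Not in check and no legal moves → stalemate.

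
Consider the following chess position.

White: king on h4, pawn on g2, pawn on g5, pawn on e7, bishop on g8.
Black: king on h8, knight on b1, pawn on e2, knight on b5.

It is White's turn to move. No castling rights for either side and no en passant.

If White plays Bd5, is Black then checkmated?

After Bd5: black king on h8; in check: no.
Black is not in check, so this cannot be checkmate.

no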